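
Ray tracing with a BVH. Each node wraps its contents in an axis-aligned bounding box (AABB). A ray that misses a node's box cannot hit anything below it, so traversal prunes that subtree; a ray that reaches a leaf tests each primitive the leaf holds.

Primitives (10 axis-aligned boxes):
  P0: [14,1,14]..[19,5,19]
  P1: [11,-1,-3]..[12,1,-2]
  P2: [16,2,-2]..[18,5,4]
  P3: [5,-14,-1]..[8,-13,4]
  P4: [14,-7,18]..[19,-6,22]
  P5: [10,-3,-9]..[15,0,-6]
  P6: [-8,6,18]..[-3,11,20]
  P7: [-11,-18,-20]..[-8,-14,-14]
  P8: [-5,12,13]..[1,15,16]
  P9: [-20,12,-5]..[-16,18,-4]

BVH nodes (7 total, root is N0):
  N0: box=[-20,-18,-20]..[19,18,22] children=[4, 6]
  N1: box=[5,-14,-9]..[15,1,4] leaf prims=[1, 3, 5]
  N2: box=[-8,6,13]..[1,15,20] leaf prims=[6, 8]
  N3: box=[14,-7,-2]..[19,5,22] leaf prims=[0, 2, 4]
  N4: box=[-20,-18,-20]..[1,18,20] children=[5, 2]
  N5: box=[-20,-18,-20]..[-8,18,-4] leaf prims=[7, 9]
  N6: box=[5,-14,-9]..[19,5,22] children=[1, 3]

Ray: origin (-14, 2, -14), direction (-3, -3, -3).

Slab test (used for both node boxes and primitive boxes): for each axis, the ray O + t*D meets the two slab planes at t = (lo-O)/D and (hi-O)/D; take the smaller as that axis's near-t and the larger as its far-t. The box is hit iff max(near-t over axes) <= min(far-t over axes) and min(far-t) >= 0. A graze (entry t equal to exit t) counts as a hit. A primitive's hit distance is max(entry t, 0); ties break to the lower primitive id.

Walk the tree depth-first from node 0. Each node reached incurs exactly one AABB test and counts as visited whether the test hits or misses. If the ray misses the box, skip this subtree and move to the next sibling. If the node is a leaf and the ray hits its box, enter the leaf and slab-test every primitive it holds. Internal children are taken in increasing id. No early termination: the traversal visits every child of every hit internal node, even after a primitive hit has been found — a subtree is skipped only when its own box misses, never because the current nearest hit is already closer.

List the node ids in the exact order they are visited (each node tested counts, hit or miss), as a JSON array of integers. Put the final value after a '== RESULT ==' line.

Walk:
N0 x:[-11,2] y:[-16/3,20/3] z:[-12,2] -> hit [-16/3,2], descend [4, 6]
  N4 x:[-5,2] y:[-16/3,20/3] z:[-34/3,2] -> hit [-5,2], descend [2, 5]
    N2 x:[-5,-2] y:[-13/3,-4/3] z:[-34/3,-9] -> miss, prune
    N5 x:[-2,2] y:[-16/3,20/3] z:[-10/3,2] -> hit [-2,2] leaf, test {P7(miss), P9(miss)}
  N6 x:[-11,-19/3] y:[-1,16/3] z:[-12,-5/3] -> miss, prune

Visited [0, 4, 2, 5, 6]. Tests: 5 box, 1 leaf. Nearest: miss.

== RESULT ==
[0, 4, 2, 5, 6]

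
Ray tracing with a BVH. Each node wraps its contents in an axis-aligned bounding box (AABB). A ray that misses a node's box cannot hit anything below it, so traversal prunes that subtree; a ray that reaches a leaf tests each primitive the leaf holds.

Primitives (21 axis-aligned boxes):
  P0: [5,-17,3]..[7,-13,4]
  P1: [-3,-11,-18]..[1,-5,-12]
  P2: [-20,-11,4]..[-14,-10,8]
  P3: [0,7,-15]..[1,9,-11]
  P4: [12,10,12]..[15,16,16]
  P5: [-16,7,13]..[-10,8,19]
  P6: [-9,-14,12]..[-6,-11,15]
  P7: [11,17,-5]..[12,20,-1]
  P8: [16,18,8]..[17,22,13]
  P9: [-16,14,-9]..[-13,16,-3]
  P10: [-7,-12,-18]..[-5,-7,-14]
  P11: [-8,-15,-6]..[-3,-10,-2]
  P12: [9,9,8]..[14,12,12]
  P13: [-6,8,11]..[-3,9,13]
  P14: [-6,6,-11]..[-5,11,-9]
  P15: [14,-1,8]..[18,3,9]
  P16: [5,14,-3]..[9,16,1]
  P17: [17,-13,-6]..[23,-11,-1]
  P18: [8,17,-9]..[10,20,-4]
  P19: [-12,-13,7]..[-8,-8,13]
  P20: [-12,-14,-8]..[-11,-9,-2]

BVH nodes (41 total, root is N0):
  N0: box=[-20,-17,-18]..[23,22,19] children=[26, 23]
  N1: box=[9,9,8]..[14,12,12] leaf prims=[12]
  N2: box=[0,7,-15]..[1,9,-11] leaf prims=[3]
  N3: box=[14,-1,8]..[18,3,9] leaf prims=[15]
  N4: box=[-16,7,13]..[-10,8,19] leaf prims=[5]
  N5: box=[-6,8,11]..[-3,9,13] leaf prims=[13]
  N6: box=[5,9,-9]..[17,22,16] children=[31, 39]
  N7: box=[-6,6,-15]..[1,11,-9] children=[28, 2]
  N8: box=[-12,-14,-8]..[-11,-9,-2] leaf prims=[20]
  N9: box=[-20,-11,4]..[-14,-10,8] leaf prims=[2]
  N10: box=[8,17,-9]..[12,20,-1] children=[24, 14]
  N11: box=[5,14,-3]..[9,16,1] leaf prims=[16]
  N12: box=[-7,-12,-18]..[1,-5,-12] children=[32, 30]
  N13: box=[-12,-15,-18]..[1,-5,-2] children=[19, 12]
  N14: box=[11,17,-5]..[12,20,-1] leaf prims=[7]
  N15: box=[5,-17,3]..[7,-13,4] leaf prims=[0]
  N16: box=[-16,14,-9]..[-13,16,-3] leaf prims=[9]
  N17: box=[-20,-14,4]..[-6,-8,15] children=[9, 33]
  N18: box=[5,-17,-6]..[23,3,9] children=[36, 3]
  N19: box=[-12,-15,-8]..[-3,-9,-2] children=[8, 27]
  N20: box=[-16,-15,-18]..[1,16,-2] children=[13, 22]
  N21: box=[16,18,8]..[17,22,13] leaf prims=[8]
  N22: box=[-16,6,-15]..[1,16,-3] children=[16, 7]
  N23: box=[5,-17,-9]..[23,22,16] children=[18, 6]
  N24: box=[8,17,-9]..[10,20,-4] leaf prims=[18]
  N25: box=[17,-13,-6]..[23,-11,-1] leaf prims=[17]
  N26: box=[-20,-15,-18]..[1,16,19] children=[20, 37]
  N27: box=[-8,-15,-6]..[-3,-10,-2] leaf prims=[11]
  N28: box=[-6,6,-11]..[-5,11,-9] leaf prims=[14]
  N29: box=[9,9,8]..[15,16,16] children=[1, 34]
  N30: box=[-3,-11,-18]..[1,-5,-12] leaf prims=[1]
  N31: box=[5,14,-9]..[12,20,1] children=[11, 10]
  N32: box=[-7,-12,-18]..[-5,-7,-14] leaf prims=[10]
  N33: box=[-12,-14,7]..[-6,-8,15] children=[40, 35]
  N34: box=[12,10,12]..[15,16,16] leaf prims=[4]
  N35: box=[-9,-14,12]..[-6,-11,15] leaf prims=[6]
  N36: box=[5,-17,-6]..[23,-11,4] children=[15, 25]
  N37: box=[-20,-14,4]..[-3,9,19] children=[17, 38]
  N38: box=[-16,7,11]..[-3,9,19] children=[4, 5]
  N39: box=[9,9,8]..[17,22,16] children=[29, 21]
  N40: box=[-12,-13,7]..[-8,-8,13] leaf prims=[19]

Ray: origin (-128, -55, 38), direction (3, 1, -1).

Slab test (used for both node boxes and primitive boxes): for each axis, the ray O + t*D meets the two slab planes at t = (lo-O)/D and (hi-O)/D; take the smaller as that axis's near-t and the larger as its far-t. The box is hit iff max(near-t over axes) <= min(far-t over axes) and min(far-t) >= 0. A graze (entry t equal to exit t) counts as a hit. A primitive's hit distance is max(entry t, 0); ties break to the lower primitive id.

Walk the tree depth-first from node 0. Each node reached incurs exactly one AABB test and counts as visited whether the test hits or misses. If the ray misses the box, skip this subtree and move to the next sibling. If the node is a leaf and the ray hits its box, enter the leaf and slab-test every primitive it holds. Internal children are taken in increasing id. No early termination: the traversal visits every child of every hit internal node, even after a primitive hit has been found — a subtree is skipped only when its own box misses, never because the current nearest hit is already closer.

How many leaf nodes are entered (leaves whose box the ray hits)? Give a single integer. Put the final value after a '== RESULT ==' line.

Traverse from the root:
N0 x:[36,151/3] y:[38,77] z:[19,56] -> hit [38,151/3], descend [23, 26]
  N23 x:[133/3,151/3] y:[38,77] z:[22,47] -> hit [133/3,47], descend [6, 18]
    N6 x:[133/3,145/3] y:[64,77] z:[22,47] -> miss, prune
    N18 x:[133/3,151/3] y:[38,58] z:[29,44] -> miss, prune
  N26 x:[36,43] y:[40,71] z:[19,56] -> hit [40,43], descend [20, 37]
    N20 x:[112/3,43] y:[40,71] z:[40,56] -> hit [40,43], descend [13, 22]
      N13 x:[116/3,43] y:[40,50] z:[40,56] -> hit [40,43], descend [12, 19]
        N12 x:[121/3,43] y:[43,50] z:[50,56] -> miss, prune
        N19 x:[116/3,125/3] y:[40,46] z:[40,46] -> hit [40,125/3], descend [8, 27]
          N8 x:[116/3,39] y:[41,46] z:[40,46] -> miss, prune
          N27 x:[40,125/3] y:[40,45] z:[40,44] -> hit [40,125/3] leaf, test {P11@t=40}
      N22 x:[112/3,43] y:[61,71] z:[41,53] -> miss, prune
    N37 x:[36,125/3] y:[41,64] z:[19,34] -> miss, prune

Visited [0, 23, 6, 18, 26, 20, 13, 12, 19, 8, 27, 22, 37]. Tests: 13 box, 1 leaf. Nearest: P11.

== RESULT ==
1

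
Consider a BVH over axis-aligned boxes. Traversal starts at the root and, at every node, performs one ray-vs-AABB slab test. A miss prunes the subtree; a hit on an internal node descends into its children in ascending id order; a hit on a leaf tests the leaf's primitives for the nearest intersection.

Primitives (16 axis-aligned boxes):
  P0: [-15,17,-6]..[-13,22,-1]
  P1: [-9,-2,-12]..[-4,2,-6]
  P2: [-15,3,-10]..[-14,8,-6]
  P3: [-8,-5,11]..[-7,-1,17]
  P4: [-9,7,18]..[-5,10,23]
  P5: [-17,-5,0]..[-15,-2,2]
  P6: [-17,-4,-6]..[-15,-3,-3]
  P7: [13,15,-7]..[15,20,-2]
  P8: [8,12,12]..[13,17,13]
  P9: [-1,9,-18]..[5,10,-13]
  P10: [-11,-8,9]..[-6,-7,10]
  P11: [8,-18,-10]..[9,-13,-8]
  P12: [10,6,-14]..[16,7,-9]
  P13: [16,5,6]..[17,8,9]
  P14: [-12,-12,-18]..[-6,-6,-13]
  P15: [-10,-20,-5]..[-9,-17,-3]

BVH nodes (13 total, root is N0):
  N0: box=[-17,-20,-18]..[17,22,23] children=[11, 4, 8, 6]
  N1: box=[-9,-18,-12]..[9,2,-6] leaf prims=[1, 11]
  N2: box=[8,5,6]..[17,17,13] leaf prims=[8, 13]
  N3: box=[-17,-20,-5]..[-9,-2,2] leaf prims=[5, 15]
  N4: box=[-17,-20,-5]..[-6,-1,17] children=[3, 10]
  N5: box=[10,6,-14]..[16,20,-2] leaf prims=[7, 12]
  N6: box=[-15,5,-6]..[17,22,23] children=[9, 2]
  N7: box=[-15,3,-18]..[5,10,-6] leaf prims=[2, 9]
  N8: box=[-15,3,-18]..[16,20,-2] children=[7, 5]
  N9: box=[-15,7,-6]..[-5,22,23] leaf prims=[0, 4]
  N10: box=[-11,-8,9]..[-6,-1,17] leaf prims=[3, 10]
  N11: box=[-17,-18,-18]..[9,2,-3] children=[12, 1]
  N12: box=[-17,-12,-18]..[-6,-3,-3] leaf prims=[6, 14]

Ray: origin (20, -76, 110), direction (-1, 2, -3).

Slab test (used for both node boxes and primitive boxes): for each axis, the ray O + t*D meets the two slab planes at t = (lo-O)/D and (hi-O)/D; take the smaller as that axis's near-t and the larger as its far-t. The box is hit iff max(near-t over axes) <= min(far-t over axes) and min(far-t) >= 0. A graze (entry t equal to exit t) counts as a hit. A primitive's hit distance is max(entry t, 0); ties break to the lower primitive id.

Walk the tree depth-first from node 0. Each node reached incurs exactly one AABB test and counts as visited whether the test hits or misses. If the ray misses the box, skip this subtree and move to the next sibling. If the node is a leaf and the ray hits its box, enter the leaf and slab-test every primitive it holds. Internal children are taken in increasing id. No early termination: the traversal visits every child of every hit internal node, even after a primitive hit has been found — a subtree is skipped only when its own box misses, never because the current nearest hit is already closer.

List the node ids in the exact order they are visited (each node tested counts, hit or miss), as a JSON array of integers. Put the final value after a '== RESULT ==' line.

Traverse from the root:
N0 x:[3,37] y:[28,49] z:[29,128/3] -> hit [29,37], descend [4, 6, 8, 11]
  N4 x:[26,37] y:[28,75/2] z:[31,115/3] -> hit [31,37], descend [3, 10]
    N3 x:[29,37] y:[28,37] z:[36,115/3] -> hit [36,37] leaf, test {P5@t=36, P15(miss)}
    N10 x:[26,31] y:[34,75/2] z:[31,101/3] -> miss, prune
  N6 x:[3,35] y:[81/2,49] z:[29,116/3] -> miss, prune
  N8 x:[4,35] y:[79/2,48] z:[112/3,128/3] -> miss, prune
  N11 x:[11,37] y:[29,39] z:[113/3,128/3] -> miss, prune

Visited [0, 4, 3, 10, 6, 8, 11]. Tests: 7 box, 1 leaf. Nearest: P5.

== RESULT ==
[0, 4, 3, 10, 6, 8, 11]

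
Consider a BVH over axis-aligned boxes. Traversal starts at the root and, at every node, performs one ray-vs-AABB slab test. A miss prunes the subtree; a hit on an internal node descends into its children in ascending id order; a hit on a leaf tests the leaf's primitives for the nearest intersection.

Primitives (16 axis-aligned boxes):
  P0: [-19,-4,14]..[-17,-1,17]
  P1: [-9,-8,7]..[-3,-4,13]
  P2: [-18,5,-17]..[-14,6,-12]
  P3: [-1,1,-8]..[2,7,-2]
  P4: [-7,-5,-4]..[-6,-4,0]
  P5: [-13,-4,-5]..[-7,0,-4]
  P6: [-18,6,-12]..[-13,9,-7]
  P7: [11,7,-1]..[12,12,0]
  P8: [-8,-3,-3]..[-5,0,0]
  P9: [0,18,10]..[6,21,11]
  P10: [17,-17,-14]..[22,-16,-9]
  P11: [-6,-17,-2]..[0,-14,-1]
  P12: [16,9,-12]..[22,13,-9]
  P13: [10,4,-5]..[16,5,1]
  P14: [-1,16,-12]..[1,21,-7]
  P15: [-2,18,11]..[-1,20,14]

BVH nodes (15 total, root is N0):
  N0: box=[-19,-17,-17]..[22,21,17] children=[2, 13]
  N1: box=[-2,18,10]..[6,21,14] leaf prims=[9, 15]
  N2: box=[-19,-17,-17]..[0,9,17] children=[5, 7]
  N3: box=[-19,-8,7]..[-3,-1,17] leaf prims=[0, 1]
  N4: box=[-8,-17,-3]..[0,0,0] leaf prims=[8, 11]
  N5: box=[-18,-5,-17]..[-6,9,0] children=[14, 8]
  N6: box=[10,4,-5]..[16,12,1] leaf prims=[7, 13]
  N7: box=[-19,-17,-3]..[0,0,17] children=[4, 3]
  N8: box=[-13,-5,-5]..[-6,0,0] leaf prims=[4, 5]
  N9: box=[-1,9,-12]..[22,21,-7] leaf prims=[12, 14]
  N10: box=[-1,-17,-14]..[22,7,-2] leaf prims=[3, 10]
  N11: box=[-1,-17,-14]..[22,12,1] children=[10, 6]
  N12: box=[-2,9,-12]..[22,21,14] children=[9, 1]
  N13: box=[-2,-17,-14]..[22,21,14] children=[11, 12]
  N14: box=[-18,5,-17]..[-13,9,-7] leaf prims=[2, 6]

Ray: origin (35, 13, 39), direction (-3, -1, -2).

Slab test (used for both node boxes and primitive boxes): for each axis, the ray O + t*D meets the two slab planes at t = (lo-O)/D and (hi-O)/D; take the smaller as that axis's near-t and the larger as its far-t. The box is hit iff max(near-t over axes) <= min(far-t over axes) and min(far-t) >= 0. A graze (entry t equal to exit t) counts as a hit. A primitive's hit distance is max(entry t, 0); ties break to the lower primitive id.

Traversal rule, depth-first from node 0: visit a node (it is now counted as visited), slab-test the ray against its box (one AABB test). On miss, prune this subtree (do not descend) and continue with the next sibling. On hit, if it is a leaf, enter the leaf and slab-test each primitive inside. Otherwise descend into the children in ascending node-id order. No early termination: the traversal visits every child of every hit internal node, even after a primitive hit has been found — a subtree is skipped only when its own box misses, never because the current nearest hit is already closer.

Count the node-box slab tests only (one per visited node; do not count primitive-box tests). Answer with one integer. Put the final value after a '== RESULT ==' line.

Trace the traversal:
N0 x:[13/3,18] y:[-8,30] z:[11,28] -> hit [11,18], descend [2, 13]
  N2 x:[35/3,18] y:[4,30] z:[11,28] -> hit [35/3,18], descend [5, 7]
    N5 x:[41/3,53/3] y:[4,18] z:[39/2,28] -> miss, prune
    N7 x:[35/3,18] y:[13,30] z:[11,21] -> hit [13,18], descend [3, 4]
      N3 x:[38/3,18] y:[14,21] z:[11,16] -> hit [14,16] leaf, test {P0(miss), P1(miss)}
      N4 x:[35/3,43/3] y:[13,30] z:[39/2,21] -> miss, prune
  N13 x:[13/3,37/3] y:[-8,30] z:[25/2,53/2] -> miss, prune

Visited [0, 2, 5, 7, 3, 4, 13]. Tests: 7 box, 1 leaf. Nearest: miss.

== RESULT ==
7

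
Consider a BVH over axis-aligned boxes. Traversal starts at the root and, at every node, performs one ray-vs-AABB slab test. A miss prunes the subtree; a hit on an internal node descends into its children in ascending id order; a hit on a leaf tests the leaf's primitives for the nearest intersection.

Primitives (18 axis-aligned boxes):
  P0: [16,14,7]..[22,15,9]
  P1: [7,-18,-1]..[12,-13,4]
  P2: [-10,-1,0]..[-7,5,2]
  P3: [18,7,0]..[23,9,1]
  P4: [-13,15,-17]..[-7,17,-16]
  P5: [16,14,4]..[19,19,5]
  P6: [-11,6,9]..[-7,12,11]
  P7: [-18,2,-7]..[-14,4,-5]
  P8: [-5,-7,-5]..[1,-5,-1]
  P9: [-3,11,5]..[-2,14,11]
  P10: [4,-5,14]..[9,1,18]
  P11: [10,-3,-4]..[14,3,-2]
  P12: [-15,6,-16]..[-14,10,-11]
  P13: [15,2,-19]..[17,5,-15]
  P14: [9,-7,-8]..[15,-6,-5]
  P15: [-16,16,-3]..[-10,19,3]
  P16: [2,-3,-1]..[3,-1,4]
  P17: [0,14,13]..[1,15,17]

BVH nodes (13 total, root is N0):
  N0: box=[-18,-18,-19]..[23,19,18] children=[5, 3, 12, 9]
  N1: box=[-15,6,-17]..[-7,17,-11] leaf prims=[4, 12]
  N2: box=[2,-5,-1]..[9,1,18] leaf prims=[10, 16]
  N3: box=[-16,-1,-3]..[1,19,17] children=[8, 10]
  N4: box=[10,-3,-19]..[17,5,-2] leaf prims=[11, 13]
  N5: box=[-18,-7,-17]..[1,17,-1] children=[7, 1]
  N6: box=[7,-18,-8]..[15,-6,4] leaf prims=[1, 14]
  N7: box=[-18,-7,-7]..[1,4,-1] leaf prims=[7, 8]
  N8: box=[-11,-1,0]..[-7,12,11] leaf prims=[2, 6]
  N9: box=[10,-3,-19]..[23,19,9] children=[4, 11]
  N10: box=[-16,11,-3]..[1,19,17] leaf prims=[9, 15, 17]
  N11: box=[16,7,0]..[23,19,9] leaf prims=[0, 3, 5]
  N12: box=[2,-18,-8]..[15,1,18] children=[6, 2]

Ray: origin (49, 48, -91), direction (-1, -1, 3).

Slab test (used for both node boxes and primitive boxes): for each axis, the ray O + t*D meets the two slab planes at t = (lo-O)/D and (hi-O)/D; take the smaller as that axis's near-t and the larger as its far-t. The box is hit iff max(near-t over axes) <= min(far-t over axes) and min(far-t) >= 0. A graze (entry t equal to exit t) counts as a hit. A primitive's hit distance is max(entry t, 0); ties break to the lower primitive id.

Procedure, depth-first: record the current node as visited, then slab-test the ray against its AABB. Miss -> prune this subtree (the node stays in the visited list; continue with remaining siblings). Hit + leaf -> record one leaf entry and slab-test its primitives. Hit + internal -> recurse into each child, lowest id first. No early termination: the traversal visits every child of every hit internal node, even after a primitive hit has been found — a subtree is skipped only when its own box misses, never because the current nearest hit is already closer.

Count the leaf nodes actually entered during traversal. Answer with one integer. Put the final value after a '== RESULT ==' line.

Trace the traversal:
N0 x:[26,67] y:[29,66] z:[24,109/3] -> hit [29,109/3], descend [3, 5, 9, 12]
  N3 x:[48,65] y:[29,49] z:[88/3,36] -> miss, prune
  N5 x:[48,67] y:[31,55] z:[74/3,30] -> miss, prune
  N9 x:[26,39] y:[29,51] z:[24,100/3] -> hit [29,100/3], descend [4, 11]
    N4 x:[32,39] y:[43,51] z:[24,89/3] -> miss, prune
    N11 x:[26,33] y:[29,41] z:[91/3,100/3] -> hit [91/3,33] leaf, test {P0@t=33, P3(miss), P5@t=95/3}
  N12 x:[34,47] y:[47,66] z:[83/3,109/3] -> miss, prune

Summary -> nodes [0, 3, 5, 9, 4, 11, 12]; box-tests=7; leaf-entries=1; first=P5

== RESULT ==
1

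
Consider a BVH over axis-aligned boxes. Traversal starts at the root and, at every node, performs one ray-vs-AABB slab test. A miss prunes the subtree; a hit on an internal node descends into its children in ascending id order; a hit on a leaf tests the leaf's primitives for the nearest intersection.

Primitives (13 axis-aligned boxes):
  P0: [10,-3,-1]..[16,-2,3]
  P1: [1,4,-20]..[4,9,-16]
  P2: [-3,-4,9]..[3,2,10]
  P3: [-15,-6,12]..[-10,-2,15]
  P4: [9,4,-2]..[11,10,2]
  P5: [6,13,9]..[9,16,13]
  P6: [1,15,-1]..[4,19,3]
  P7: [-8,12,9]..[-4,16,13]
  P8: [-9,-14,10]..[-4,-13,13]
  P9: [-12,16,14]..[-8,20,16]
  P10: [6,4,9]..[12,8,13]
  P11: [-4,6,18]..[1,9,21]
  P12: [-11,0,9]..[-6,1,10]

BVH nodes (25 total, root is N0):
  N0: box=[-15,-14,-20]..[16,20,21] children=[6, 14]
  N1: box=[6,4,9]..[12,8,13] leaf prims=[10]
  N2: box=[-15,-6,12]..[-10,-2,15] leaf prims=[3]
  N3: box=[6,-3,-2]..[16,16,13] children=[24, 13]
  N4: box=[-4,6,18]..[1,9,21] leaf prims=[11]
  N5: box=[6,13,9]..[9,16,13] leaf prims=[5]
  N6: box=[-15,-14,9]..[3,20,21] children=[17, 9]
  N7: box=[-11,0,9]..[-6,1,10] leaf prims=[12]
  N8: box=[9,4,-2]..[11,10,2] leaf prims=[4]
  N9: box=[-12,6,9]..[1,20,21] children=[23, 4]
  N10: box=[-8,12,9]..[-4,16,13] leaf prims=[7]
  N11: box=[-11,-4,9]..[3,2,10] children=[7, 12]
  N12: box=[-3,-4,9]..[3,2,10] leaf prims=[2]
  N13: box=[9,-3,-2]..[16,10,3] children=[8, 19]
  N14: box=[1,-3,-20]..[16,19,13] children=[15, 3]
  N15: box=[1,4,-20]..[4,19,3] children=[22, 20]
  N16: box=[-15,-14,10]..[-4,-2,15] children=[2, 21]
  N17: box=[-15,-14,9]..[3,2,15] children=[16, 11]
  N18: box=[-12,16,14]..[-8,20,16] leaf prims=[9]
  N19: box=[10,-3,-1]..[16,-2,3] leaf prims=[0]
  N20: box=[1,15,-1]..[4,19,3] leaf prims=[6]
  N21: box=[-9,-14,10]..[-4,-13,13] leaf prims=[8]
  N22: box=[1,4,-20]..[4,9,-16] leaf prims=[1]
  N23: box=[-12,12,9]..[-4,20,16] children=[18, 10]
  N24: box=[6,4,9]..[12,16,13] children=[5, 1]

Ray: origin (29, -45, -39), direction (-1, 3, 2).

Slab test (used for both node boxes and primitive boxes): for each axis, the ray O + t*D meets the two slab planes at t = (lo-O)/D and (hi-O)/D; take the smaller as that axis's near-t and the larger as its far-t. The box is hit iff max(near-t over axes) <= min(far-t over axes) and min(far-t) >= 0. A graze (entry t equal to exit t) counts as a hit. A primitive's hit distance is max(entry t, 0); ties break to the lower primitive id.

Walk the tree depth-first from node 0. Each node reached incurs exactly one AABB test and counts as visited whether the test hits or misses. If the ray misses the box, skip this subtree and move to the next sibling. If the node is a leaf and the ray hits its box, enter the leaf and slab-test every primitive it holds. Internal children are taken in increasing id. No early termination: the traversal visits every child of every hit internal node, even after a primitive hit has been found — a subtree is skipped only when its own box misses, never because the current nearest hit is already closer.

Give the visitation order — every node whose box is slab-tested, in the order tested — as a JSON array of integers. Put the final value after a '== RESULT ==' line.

Traverse from the root:
N0 x:[13,44] y:[31/3,65/3] z:[19/2,30] -> hit [13,65/3], descend [6, 14]
  N6 x:[26,44] y:[31/3,65/3] z:[24,30] -> miss, prune
  N14 x:[13,28] y:[14,64/3] z:[19/2,26] -> hit [14,64/3], descend [3, 15]
    N3 x:[13,23] y:[14,61/3] z:[37/2,26] -> hit [37/2,61/3], descend [13, 24]
      N13 x:[13,20] y:[14,55/3] z:[37/2,21] -> miss, prune
      N24 x:[17,23] y:[49/3,61/3] z:[24,26] -> miss, prune
    N15 x:[25,28] y:[49/3,64/3] z:[19/2,21] -> miss, prune

7 AABB tests over nodes [0, 6, 14, 3, 13, 24, 15]; 0 leaves entered; closest miss.

== RESULT ==
[0, 6, 14, 3, 13, 24, 15]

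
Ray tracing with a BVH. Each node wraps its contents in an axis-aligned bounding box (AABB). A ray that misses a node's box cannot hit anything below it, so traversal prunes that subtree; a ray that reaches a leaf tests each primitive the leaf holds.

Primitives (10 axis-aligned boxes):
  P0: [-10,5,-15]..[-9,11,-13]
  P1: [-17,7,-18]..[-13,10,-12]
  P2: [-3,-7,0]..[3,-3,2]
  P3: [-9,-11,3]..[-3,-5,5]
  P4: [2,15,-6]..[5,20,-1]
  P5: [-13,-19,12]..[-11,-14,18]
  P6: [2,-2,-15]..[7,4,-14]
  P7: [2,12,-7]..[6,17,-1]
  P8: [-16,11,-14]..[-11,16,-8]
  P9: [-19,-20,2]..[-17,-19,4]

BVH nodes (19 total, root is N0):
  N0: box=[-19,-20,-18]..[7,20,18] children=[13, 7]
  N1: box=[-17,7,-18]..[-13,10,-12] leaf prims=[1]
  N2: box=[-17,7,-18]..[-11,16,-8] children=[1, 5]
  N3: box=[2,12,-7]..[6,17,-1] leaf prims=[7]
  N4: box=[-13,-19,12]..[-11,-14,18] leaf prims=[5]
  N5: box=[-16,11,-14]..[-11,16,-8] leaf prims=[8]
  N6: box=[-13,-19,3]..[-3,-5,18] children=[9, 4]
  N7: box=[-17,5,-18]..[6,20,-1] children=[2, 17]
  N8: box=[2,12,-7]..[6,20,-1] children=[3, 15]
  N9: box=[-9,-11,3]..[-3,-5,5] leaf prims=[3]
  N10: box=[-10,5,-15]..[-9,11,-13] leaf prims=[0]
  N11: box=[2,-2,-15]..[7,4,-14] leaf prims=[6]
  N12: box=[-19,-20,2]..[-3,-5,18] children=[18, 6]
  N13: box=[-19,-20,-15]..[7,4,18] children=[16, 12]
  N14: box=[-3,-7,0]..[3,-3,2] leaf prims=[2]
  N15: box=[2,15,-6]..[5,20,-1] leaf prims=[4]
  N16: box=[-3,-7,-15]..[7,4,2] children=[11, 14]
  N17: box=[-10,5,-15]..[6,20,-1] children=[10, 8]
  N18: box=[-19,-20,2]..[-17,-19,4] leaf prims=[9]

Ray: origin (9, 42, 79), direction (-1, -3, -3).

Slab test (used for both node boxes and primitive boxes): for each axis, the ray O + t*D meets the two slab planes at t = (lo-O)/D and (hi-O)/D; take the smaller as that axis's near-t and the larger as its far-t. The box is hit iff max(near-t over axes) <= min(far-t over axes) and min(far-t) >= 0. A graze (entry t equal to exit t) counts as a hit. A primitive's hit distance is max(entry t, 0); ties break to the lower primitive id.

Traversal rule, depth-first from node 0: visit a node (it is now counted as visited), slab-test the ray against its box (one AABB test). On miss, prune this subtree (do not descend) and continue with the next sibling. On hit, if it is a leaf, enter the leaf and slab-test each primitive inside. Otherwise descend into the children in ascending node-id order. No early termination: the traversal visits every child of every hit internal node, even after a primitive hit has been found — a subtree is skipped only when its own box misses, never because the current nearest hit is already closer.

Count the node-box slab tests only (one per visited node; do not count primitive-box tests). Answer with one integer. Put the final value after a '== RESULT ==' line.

Walk:
N0 x:[2,28] y:[22/3,62/3] z:[61/3,97/3] -> hit [61/3,62/3], descend [7, 13]
  N7 x:[3,26] y:[22/3,37/3] z:[80/3,97/3] -> miss, prune
  N13 x:[2,28] y:[38/3,62/3] z:[61/3,94/3] -> hit [61/3,62/3], descend [12, 16]
    N12 x:[12,28] y:[47/3,62/3] z:[61/3,77/3] -> hit [61/3,62/3], descend [6, 18]
      N6 x:[12,22] y:[47/3,61/3] z:[61/3,76/3] -> hit [61/3,61/3], descend [4, 9]
        N4 x:[20,22] y:[56/3,61/3] z:[61/3,67/3] -> hit [61/3,61/3] leaf, test {P5@t=61/3}
        N9 x:[12,18] y:[47/3,53/3] z:[74/3,76/3] -> miss, prune
      N18 x:[26,28] y:[61/3,62/3] z:[25,77/3] -> miss, prune
    N16 x:[2,12] y:[38/3,49/3] z:[77/3,94/3] -> miss, prune

order=[0, 7, 13, 12, 6, 4, 9, 18, 16]  |boxes|=9  |leaves|=1  hit=P5

== RESULT ==
9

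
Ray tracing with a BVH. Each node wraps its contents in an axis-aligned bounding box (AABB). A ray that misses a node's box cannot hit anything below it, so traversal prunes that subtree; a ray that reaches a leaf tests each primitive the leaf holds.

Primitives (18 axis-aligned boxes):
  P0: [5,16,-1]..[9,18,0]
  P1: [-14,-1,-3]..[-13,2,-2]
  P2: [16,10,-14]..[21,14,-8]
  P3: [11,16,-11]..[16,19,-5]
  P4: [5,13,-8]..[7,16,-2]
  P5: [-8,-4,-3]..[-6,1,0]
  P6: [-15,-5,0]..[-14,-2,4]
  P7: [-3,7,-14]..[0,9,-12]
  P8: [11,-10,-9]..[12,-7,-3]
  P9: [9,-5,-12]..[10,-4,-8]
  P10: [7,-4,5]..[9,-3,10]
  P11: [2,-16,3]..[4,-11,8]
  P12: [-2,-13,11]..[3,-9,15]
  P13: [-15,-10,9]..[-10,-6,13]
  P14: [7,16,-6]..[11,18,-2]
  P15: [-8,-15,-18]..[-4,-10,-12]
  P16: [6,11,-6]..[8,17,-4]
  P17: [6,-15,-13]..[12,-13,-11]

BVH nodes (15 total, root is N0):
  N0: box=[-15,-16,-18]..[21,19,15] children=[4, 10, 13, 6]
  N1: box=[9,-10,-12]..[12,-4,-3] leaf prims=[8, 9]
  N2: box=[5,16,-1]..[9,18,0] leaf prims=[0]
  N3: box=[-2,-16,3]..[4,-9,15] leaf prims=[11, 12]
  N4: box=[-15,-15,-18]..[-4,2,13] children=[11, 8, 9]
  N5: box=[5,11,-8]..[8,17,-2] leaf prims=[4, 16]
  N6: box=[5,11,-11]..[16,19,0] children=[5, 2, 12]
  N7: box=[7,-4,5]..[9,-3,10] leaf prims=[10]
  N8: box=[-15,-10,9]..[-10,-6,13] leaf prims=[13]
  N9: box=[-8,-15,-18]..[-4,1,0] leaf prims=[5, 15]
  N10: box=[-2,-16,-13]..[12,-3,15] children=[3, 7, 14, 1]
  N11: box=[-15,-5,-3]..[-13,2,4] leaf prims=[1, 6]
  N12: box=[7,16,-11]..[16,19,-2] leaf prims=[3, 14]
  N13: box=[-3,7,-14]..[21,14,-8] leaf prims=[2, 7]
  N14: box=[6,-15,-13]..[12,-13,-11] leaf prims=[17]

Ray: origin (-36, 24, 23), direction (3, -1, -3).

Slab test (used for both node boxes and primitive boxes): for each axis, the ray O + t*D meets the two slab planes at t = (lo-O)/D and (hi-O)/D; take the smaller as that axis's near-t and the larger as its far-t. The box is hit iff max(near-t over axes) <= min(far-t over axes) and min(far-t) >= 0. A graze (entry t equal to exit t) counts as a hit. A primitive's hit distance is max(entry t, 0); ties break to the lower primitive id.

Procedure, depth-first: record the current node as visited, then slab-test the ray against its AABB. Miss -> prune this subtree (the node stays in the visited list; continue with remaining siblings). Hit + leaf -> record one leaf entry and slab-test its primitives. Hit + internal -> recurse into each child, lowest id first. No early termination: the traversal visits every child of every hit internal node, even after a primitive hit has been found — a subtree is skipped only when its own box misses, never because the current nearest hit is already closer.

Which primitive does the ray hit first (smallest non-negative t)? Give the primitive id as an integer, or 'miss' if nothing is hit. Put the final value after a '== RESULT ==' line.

Walk:
N0 x:[7,19] y:[5,40] z:[8/3,41/3] -> hit [7,41/3], descend [4, 6, 10, 13]
  N4 x:[7,32/3] y:[22,39] z:[10/3,41/3] -> miss, prune
  N6 x:[41/3,52/3] y:[5,13] z:[23/3,34/3] -> miss, prune
  N10 x:[34/3,16] y:[27,40] z:[8/3,12] -> miss, prune
  N13 x:[11,19] y:[10,17] z:[31/3,37/3] -> hit [11,37/3] leaf, test {P2(miss), P7(miss)}

order=[0, 4, 6, 10, 13]  |boxes|=5  |leaves|=1  hit=miss

== RESULT ==
miss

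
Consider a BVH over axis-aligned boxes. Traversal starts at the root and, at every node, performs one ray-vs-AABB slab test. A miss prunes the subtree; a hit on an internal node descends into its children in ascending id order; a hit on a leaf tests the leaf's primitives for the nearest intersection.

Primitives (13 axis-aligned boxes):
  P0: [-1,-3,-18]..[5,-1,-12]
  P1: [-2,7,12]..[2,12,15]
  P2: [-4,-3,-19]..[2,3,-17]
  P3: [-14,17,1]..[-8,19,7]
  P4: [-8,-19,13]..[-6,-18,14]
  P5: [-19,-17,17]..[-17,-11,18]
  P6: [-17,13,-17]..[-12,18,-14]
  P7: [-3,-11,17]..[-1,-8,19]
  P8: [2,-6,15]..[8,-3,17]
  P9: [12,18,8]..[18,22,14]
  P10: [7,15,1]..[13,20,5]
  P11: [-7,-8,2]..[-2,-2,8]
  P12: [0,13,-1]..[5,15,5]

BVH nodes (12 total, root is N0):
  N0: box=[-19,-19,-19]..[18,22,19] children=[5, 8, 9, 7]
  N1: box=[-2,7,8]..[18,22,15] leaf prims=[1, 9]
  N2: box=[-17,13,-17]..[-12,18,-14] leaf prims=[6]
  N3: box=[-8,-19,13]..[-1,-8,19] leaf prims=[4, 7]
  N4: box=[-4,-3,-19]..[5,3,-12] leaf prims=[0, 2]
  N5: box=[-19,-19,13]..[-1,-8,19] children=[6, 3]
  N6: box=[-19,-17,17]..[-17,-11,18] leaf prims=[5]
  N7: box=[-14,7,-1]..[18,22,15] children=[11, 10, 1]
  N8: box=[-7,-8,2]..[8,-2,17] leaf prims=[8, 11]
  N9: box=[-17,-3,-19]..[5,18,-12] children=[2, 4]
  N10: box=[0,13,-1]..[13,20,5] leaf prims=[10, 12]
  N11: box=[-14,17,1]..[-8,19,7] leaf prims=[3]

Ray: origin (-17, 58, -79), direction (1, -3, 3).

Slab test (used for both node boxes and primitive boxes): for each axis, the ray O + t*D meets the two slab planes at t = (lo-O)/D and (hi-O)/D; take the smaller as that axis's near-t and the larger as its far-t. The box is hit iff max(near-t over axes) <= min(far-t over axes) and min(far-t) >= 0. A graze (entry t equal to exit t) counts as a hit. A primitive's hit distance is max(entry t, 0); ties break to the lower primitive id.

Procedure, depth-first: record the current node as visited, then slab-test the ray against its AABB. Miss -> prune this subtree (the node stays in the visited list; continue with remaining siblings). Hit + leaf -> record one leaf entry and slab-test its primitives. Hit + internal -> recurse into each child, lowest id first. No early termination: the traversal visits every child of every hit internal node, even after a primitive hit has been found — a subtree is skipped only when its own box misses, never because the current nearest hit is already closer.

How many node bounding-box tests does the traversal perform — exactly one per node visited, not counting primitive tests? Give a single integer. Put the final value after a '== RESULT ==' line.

Trace the traversal:
N0 x:[-2,35] y:[12,77/3] z:[20,98/3] -> hit [20,77/3], descend [5, 7, 8, 9]
  N5 x:[-2,16] y:[22,77/3] z:[92/3,98/3] -> miss, prune
  N7 x:[3,35] y:[12,17] z:[26,94/3] -> miss, prune
  N8 x:[10,25] y:[20,22] z:[27,32] -> miss, prune
  N9 x:[0,22] y:[40/3,61/3] z:[20,67/3] -> hit [20,61/3], descend [2, 4]
    N2 x:[0,5] y:[40/3,15] z:[62/3,65/3] -> miss, prune
    N4 x:[13,22] y:[55/3,61/3] z:[20,67/3] -> hit [20,61/3] leaf, test {P0@t=61/3, P2(miss)}

order=[0, 5, 7, 8, 9, 2, 4]  |boxes|=7  |leaves|=1  hit=P0

== RESULT ==
7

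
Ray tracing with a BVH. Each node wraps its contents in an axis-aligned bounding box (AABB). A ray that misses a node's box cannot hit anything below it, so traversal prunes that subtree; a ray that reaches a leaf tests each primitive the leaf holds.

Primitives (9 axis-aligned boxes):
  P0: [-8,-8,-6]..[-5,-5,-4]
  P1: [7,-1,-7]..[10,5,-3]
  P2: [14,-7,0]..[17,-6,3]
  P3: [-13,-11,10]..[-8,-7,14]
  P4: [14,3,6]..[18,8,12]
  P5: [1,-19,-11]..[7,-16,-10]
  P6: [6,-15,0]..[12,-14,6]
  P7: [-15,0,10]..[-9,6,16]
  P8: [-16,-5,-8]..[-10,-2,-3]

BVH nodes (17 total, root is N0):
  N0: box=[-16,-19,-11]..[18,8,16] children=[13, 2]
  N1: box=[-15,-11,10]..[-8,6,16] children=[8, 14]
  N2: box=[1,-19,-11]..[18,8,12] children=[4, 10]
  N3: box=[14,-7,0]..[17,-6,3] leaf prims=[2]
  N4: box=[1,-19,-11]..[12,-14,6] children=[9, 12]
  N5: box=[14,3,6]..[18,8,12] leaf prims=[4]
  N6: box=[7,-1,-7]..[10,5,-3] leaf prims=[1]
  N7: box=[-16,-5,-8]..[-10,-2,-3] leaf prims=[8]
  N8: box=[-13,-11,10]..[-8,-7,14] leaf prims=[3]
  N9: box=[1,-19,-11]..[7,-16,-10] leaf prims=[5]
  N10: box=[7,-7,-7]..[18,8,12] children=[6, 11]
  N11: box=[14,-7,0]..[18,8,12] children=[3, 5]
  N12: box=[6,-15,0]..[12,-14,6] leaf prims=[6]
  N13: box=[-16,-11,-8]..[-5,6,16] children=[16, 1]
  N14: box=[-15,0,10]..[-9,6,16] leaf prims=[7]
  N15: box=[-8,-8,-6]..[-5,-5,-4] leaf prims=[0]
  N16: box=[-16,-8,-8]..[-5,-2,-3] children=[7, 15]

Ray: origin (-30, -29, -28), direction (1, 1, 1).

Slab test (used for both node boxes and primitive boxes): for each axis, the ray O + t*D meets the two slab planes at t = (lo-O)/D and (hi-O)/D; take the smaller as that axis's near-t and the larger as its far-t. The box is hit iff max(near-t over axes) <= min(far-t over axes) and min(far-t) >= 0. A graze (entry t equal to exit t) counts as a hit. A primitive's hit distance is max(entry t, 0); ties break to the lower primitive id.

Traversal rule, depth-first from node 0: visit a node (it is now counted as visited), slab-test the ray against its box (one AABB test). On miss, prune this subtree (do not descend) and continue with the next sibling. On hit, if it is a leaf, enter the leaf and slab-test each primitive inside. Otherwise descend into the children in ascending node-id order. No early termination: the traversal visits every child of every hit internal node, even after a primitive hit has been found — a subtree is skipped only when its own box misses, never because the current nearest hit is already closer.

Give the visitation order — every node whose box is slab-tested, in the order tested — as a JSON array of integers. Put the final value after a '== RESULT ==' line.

Trace the traversal:
N0 x:[14,48] y:[10,37] z:[17,44] -> hit [17,37], descend [2, 13]
  N2 x:[31,48] y:[10,37] z:[17,40] -> hit [31,37], descend [4, 10]
    N4 x:[31,42] y:[10,15] z:[17,34] -> miss, prune
    N10 x:[37,48] y:[22,37] z:[21,40] -> hit [37,37], descend [6, 11]
      N6 x:[37,40] y:[28,34] z:[21,25] -> miss, prune
      N11 x:[44,48] y:[22,37] z:[28,40] -> miss, prune
  N13 x:[14,25] y:[18,35] z:[20,44] -> hit [20,25], descend [1, 16]
    N1 x:[15,22] y:[18,35] z:[38,44] -> miss, prune
    N16 x:[14,25] y:[21,27] z:[20,25] -> hit [21,25], descend [7, 15]
      N7 x:[14,20] y:[24,27] z:[20,25] -> miss, prune
      N15 x:[22,25] y:[21,24] z:[22,24] -> hit [22,24] leaf, test {P0@t=22}

11 AABB tests over nodes [0, 2, 4, 10, 6, 11, 13, 1, 16, 7, 15]; 1 leaf entered; closest P0.

== RESULT ==
[0, 2, 4, 10, 6, 11, 13, 1, 16, 7, 15]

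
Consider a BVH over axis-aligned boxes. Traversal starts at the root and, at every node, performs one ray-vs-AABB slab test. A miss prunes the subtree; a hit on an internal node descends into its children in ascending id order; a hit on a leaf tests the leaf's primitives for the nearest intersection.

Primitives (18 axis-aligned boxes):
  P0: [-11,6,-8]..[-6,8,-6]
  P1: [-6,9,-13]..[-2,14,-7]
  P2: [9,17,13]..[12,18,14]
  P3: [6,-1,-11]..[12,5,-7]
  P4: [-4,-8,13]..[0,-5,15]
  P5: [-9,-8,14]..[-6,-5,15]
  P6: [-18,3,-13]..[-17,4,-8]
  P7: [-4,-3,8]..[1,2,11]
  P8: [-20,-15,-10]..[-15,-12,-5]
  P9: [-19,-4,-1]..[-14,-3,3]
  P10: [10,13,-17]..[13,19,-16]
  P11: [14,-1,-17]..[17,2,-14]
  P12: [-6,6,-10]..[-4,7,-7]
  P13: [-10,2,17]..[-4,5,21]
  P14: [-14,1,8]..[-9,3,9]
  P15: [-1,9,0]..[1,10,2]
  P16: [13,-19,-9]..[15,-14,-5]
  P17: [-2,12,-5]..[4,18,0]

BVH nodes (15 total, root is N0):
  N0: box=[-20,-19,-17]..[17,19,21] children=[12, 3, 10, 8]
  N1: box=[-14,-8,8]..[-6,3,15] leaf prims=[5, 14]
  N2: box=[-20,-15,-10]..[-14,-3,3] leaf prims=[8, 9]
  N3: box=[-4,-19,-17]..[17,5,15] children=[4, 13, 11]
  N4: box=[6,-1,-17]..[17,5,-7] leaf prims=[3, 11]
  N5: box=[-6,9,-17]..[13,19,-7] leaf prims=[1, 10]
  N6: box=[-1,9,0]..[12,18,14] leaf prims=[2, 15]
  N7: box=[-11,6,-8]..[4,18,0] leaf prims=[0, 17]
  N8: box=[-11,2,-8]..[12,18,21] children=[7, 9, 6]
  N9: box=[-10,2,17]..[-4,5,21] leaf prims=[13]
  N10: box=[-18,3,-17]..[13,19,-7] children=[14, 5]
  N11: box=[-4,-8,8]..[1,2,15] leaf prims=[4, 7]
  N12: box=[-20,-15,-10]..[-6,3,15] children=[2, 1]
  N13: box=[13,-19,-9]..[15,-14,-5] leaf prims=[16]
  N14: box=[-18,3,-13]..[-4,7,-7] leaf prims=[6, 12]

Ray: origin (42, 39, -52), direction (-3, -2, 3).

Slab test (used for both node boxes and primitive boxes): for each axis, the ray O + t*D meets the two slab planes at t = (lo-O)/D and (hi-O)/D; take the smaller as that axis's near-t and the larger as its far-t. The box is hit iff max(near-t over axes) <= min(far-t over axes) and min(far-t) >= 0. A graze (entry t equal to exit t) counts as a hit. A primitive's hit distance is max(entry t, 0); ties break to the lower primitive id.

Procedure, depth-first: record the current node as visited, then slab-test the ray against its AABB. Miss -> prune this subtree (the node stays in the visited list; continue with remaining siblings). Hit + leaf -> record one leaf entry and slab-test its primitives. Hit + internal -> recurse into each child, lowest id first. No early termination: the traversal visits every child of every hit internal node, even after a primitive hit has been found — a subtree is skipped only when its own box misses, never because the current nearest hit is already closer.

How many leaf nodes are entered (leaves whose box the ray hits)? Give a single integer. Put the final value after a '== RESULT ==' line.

Traverse from the root:
N0 x:[25/3,62/3] y:[10,29] z:[35/3,73/3] -> hit [35/3,62/3], descend [3, 8, 10, 12]
  N3 x:[25/3,46/3] y:[17,29] z:[35/3,67/3] -> miss, prune
  N8 x:[10,53/3] y:[21/2,37/2] z:[44/3,73/3] -> hit [44/3,53/3], descend [6, 7, 9]
    N6 x:[10,43/3] y:[21/2,15] z:[52/3,22] -> miss, prune
    N7 x:[38/3,53/3] y:[21/2,33/2] z:[44/3,52/3] -> hit [44/3,33/2] leaf, test {P0(miss), P17(miss)}
    N9 x:[46/3,52/3] y:[17,37/2] z:[23,73/3] -> miss, prune
  N10 x:[29/3,20] y:[10,18] z:[35/3,15] -> hit [35/3,15], descend [5, 14]
    N5 x:[29/3,16] y:[10,15] z:[35/3,15] -> hit [35/3,15] leaf, test {P1@t=44/3, P10(miss)}
    N14 x:[46/3,20] y:[16,18] z:[13,15] -> miss, prune
  N12 x:[16,62/3] y:[18,27] z:[14,67/3] -> hit [18,62/3], descend [1, 2]
    N1 x:[16,56/3] y:[18,47/2] z:[20,67/3] -> miss, prune
    N2 x:[56/3,62/3] y:[21,27] z:[14,55/3] -> miss, prune

12 AABB tests over nodes [0, 3, 8, 6, 7, 9, 10, 5, 14, 12, 1, 2]; 2 leaves entered; closest P1.

== RESULT ==
2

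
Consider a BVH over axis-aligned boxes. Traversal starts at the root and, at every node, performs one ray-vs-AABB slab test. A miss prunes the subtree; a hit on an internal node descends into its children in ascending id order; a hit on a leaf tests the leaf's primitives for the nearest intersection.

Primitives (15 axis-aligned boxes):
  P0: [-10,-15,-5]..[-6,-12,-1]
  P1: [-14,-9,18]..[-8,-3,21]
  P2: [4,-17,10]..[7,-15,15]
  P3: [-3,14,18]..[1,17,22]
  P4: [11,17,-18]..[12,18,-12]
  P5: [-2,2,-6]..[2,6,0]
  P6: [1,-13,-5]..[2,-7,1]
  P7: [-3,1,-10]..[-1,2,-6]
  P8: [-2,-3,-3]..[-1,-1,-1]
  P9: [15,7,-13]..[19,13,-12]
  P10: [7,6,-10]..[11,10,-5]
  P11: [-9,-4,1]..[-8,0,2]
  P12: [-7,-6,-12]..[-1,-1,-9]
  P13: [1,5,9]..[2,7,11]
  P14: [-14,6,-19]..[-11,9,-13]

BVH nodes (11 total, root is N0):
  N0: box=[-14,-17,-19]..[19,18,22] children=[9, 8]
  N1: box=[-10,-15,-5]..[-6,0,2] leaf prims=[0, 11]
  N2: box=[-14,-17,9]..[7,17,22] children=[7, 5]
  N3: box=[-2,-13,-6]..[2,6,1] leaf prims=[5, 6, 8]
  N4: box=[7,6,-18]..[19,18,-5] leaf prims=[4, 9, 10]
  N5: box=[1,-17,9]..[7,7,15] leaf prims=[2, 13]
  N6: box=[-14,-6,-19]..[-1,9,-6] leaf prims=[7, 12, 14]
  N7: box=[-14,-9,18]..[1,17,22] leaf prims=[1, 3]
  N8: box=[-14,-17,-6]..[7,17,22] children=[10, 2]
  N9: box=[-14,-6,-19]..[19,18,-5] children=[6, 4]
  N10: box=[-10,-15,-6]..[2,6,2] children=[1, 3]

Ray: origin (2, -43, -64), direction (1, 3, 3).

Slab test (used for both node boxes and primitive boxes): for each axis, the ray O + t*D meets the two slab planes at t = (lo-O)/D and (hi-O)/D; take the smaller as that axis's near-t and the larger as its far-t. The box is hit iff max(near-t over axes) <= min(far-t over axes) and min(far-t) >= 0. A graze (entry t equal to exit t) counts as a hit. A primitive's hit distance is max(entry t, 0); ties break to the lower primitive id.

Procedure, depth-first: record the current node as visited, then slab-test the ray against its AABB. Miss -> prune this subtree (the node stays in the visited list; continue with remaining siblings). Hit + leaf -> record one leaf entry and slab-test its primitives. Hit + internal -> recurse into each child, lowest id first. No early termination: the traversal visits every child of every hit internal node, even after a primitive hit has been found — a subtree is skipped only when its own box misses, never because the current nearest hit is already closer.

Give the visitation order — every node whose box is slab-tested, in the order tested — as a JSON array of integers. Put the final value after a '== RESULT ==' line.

Walk:
N0 x:[-16,17] y:[26/3,61/3] z:[15,86/3] -> hit [15,17], descend [8, 9]
  N8 x:[-16,5] y:[26/3,20] z:[58/3,86/3] -> miss, prune
  N9 x:[-16,17] y:[37/3,61/3] z:[15,59/3] -> hit [15,17], descend [4, 6]
    N4 x:[5,17] y:[49/3,61/3] z:[46/3,59/3] -> hit [49/3,17] leaf, test {P4(miss), P9@t=17, P10(miss)}
    N6 x:[-16,-3] y:[37/3,52/3] z:[15,58/3] -> miss, prune

order=[0, 8, 9, 4, 6]  |boxes|=5  |leaves|=1  hit=P9

== RESULT ==
[0, 8, 9, 4, 6]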